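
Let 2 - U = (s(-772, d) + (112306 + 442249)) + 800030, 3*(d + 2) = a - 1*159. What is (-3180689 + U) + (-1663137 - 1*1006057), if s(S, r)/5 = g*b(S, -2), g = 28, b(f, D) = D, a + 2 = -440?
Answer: -7204186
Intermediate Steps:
a = -442 (a = -2 - 440 = -442)
d = -607/3 (d = -2 + (-442 - 1*159)/3 = -2 + (-442 - 159)/3 = -2 + (⅓)*(-601) = -2 - 601/3 = -607/3 ≈ -202.33)
s(S, r) = -280 (s(S, r) = 5*(28*(-2)) = 5*(-56) = -280)
U = -1354303 (U = 2 - ((-280 + (112306 + 442249)) + 800030) = 2 - ((-280 + 554555) + 800030) = 2 - (554275 + 800030) = 2 - 1*1354305 = 2 - 1354305 = -1354303)
(-3180689 + U) + (-1663137 - 1*1006057) = (-3180689 - 1354303) + (-1663137 - 1*1006057) = -4534992 + (-1663137 - 1006057) = -4534992 - 2669194 = -7204186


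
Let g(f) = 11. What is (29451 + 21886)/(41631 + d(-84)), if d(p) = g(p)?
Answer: 51337/41642 ≈ 1.2328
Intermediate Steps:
d(p) = 11
(29451 + 21886)/(41631 + d(-84)) = (29451 + 21886)/(41631 + 11) = 51337/41642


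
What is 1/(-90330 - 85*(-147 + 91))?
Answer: -1/85570 ≈ -1.1686e-5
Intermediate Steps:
1/(-90330 - 85*(-147 + 91)) = 1/(-90330 - 85*(-56)) = 1/(-90330 + 4760) = 1/(-85570) = -1/85570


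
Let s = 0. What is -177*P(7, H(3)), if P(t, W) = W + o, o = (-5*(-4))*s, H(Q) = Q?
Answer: -531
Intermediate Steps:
o = 0 (o = -5*(-4)*0 = 20*0 = 0)
P(t, W) = W (P(t, W) = W + 0 = W)
-177*P(7, H(3)) = -177*3 = -531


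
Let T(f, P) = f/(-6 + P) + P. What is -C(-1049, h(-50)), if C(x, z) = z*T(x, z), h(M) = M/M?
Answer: -1054/5 ≈ -210.80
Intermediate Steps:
h(M) = 1
T(f, P) = P + f/(-6 + P) (T(f, P) = f/(-6 + P) + P = P + f/(-6 + P))
C(x, z) = z*(x + z² - 6*z)/(-6 + z) (C(x, z) = z*((x + z² - 6*z)/(-6 + z)) = z*(x + z² - 6*z)/(-6 + z))
-C(-1049, h(-50)) = -(-1049 + 1² - 6*1)/(-6 + 1) = -(-1049 + 1 - 6)/(-5) = -(-1)*(-1054)/5 = -1*1054/5 = -1054/5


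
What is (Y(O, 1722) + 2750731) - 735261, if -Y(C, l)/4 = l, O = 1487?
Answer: 2008582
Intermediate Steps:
Y(C, l) = -4*l
(Y(O, 1722) + 2750731) - 735261 = (-4*1722 + 2750731) - 735261 = (-6888 + 2750731) - 735261 = 2743843 - 735261 = 2008582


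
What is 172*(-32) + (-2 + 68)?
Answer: -5438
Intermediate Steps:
172*(-32) + (-2 + 68) = -5504 + 66 = -5438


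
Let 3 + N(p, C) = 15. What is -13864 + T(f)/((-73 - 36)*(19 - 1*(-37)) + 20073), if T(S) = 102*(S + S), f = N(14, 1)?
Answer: -193663768/13969 ≈ -13864.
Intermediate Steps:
N(p, C) = 12 (N(p, C) = -3 + 15 = 12)
f = 12
T(S) = 204*S (T(S) = 102*(2*S) = 204*S)
-13864 + T(f)/((-73 - 36)*(19 - 1*(-37)) + 20073) = -13864 + (204*12)/((-73 - 36)*(19 - 1*(-37)) + 20073) = -13864 + 2448/(-109*(19 + 37) + 20073) = -13864 + 2448/(-109*56 + 20073) = -13864 + 2448/(-6104 + 20073) = -13864 + 2448/13969 = -193663768/13969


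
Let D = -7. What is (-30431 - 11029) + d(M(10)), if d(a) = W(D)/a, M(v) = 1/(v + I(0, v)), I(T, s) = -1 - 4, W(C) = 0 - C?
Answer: -41425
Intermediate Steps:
W(C) = -C
I(T, s) = -5
M(v) = 1/(-5 + v) (M(v) = 1/(v - 5) = 1/(-5 + v))
d(a) = 7/a (d(a) = (-1*(-7))/a = 7/a)
(-30431 - 11029) + d(M(10)) = (-30431 - 11029) + 7/(1/(-5 + 10)) = -41460 + 7/(1/5) = -41460 + 7/(⅕) = -41460 + 7*5 = -41460 + 35 = -41425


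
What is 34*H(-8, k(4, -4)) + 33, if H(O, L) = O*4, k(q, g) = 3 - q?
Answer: -1055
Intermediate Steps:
H(O, L) = 4*O
34*H(-8, k(4, -4)) + 33 = 34*(4*(-8)) + 33 = 34*(-32) + 33 = -1088 + 33 = -1055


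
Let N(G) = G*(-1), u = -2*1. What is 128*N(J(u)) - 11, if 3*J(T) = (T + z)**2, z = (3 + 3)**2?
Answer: -148001/3 ≈ -49334.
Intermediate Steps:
z = 36 (z = 6**2 = 36)
u = -2
J(T) = (36 + T)**2/3 (J(T) = (T + 36)**2/3 = (36 + T)**2/3)
N(G) = -G
128*N(J(u)) - 11 = 128*(-(36 - 2)**2/3) - 11 = 128*(-34**2/3) - 11 = 128*(-1156/3) - 11 = -147968/3 - 11 = -148001/3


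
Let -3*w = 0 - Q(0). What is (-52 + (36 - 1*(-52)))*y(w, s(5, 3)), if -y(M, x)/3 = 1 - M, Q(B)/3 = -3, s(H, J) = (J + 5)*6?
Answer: -432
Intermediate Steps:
s(H, J) = 30 + 6*J (s(H, J) = (5 + J)*6 = 30 + 6*J)
Q(B) = -9 (Q(B) = 3*(-3) = -9)
w = -3 (w = -(0 - 1*(-9))/3 = -(0 + 9)/3 = -1/3*9 = -3)
y(M, x) = -3 + 3*M (y(M, x) = -3*(1 - M) = -3 + 3*M)
(-52 + (36 - 1*(-52)))*y(w, s(5, 3)) = (-52 + (36 - 1*(-52)))*(-3 + 3*(-3)) = (-52 + (36 + 52))*(-3 - 9) = (-52 + 88)*(-12) = 36*(-12) = -432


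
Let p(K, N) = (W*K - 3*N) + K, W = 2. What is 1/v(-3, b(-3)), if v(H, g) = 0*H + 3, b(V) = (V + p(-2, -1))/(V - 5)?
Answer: ⅓ ≈ 0.33333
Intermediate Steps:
p(K, N) = -3*N + 3*K (p(K, N) = (2*K - 3*N) + K = (-3*N + 2*K) + K = -3*N + 3*K)
b(V) = (-3 + V)/(-5 + V) (b(V) = (V + (-3*(-1) + 3*(-2)))/(V - 5) = (V + (3 - 6))/(-5 + V) = (V - 3)/(-5 + V) = (-3 + V)/(-5 + V))
v(H, g) = 3 (v(H, g) = 0 + 3 = 3)
1/v(-3, b(-3)) = 1/3 = ⅓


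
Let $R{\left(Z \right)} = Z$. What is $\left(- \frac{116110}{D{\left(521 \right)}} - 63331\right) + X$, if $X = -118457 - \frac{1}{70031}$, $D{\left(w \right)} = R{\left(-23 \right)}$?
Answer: $- \frac{284676995457}{1610713} \approx -1.7674 \cdot 10^{5}$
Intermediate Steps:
$D{\left(w \right)} = -23$
$X = - \frac{8295662168}{70031}$ ($X = -118457 - \frac{1}{70031} = - \frac{8295662168}{70031} \approx -1.1846 \cdot 10^{5}$)
$\left(- \frac{116110}{D{\left(521 \right)}} - 63331\right) + X = \left(- \frac{116110}{-23} - 63331\right) - \frac{8295662168}{70031} = \left(\left(-116110\right) \left(- \frac{1}{23}\right) - 63331\right) - \frac{8295662168}{70031} = \left(\frac{116110}{23} - 63331\right) - \frac{8295662168}{70031} = - \frac{1340503}{23} - \frac{8295662168}{70031} = - \frac{284676995457}{1610713}$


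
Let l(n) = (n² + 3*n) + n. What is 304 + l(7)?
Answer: 381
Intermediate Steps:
l(n) = n² + 4*n
304 + l(7) = 304 + 7*(4 + 7) = 304 + 7*11 = 304 + 77 = 381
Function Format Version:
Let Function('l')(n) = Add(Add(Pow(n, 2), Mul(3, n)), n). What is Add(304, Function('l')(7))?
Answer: 381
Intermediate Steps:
Function('l')(n) = Add(Pow(n, 2), Mul(4, n))
Add(304, Function('l')(7)) = Add(304, Mul(7, Add(4, 7))) = Add(304, Mul(7, 11)) = Add(304, 77) = 381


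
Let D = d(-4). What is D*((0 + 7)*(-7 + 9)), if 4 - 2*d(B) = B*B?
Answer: -84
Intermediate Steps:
d(B) = 2 - B²/2 (d(B) = 2 - B*B/2 = 2 - B²/2)
D = -6 (D = 2 - ½*(-4)² = 2 - ½*16 = 2 - 8 = -6)
D*((0 + 7)*(-7 + 9)) = -6*(0 + 7)*(-7 + 9) = -42*2 = -6*14 = -84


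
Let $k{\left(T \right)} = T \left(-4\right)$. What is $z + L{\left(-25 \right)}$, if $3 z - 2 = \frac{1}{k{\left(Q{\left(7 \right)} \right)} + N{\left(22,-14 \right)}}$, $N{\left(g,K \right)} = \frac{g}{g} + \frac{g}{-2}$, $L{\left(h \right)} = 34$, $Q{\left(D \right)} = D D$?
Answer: $\frac{7141}{206} \approx 34.665$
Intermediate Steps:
$Q{\left(D \right)} = D^{2}$
$N{\left(g,K \right)} = 1 - \frac{g}{2}$ ($N{\left(g,K \right)} = 1 + g \left(- \frac{1}{2}\right) = 1 - \frac{g}{2}$)
$k{\left(T \right)} = - 4 T$
$z = \frac{137}{206}$ ($z = \frac{2}{3} + \frac{1}{3 \left(- 4 \cdot 7^{2} + \left(1 - 11\right)\right)} = \frac{2}{3} + \frac{1}{3 \left(\left(-4\right) 49 + \left(1 - 11\right)\right)} = \frac{2}{3} + \frac{1}{3 \left(-196 - 10\right)} = \frac{2}{3} + \frac{1}{3 \left(-206\right)} = \frac{2}{3} + \frac{1}{3} \left(- \frac{1}{206}\right) = \frac{2}{3} - \frac{1}{618} = \frac{137}{206} \approx 0.66505$)
$z + L{\left(-25 \right)} = \frac{137}{206} + 34 = \frac{7141}{206}$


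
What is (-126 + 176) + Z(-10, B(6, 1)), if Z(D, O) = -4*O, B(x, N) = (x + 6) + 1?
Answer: -2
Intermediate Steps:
B(x, N) = 7 + x (B(x, N) = (6 + x) + 1 = 7 + x)
(-126 + 176) + Z(-10, B(6, 1)) = (-126 + 176) - 4*(7 + 6) = 50 - 4*13 = 50 - 52 = -2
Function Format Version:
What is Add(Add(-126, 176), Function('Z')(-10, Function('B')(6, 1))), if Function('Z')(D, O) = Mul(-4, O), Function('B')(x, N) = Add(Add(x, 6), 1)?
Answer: -2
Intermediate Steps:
Function('B')(x, N) = Add(7, x) (Function('B')(x, N) = Add(Add(6, x), 1) = Add(7, x))
Add(Add(-126, 176), Function('Z')(-10, Function('B')(6, 1))) = Add(Add(-126, 176), Mul(-4, Add(7, 6))) = Add(50, Mul(-4, 13)) = Add(50, -52) = -2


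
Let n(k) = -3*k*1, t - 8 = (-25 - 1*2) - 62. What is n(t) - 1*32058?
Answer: -31815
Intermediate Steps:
t = -81 (t = 8 + ((-25 - 1*2) - 62) = 8 + ((-25 - 2) - 62) = 8 + (-27 - 62) = 8 - 89 = -81)
n(k) = -3*k
n(t) - 1*32058 = -3*(-81) - 1*32058 = 243 - 32058 = -31815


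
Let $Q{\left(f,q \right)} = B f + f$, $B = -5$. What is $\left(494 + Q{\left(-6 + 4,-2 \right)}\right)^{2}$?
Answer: $252004$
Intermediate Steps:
$Q{\left(f,q \right)} = - 4 f$ ($Q{\left(f,q \right)} = - 5 f + f = - 4 f$)
$\left(494 + Q{\left(-6 + 4,-2 \right)}\right)^{2} = \left(494 - 4 \left(-6 + 4\right)\right)^{2} = \left(494 - -8\right)^{2} = \left(494 + 8\right)^{2} = 502^{2} = 252004$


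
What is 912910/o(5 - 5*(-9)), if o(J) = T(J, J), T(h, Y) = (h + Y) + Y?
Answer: 91291/15 ≈ 6086.1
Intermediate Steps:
T(h, Y) = h + 2*Y (T(h, Y) = (Y + h) + Y = h + 2*Y)
o(J) = 3*J (o(J) = J + 2*J = 3*J)
912910/o(5 - 5*(-9)) = 912910/((3*(5 - 5*(-9)))) = 912910/((3*(5 + 45))) = 912910/((3*50)) = 912910/150 = 912910*(1/150) = 91291/15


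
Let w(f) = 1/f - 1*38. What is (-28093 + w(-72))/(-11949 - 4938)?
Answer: 2025433/1215864 ≈ 1.6658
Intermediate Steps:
w(f) = -38 + 1/f (w(f) = 1/f - 38 = -38 + 1/f)
(-28093 + w(-72))/(-11949 - 4938) = (-28093 + (-38 + 1/(-72)))/(-11949 - 4938) = (-28093 + (-38 - 1/72))/(-16887) = (-28093 - 2737/72)*(-1/16887) = -2025433/72*(-1/16887) = 2025433/1215864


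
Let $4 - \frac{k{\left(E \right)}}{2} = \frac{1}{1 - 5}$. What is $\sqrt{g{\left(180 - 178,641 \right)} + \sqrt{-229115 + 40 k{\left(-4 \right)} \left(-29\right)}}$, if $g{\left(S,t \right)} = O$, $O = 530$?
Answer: $\sqrt{530 + 55 i \sqrt{79}} \approx 25.01 + 9.773 i$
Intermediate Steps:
$k{\left(E \right)} = \frac{17}{2}$ ($k{\left(E \right)} = 8 - \frac{2}{1 - 5} = 8 - \frac{2}{-4} = 8 - - \frac{1}{2} = 8 + \frac{1}{2} = \frac{17}{2}$)
$g{\left(S,t \right)} = 530$
$\sqrt{g{\left(180 - 178,641 \right)} + \sqrt{-229115 + 40 k{\left(-4 \right)} \left(-29\right)}} = \sqrt{530 + \sqrt{-229115 + 40 \cdot \frac{17}{2} \left(-29\right)}} = \sqrt{530 + \sqrt{-229115 + 340 \left(-29\right)}} = \sqrt{530 + \sqrt{-229115 - 9860}} = \sqrt{530 + \sqrt{-238975}} = \sqrt{530 + 55 i \sqrt{79}}$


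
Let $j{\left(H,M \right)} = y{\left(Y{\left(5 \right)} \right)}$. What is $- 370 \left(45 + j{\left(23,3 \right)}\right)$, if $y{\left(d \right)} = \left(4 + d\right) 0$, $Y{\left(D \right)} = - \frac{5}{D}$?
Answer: $-16650$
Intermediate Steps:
$y{\left(d \right)} = 0$
$j{\left(H,M \right)} = 0$
$- 370 \left(45 + j{\left(23,3 \right)}\right) = - 370 \left(45 + 0\right) = \left(-370\right) 45 = -16650$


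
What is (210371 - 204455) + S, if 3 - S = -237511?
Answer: 243430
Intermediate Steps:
S = 237514 (S = 3 - 1*(-237511) = 3 + 237511 = 237514)
(210371 - 204455) + S = (210371 - 204455) + 237514 = 5916 + 237514 = 243430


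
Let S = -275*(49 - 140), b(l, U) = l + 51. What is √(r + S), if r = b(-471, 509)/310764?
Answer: √16783130683830/25897 ≈ 158.19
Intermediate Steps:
b(l, U) = 51 + l
S = 25025 (S = -275*(-91) = 25025)
r = -35/25897 (r = (51 - 471)/310764 = -420*1/310764 = -35/25897 ≈ -0.0013515)
√(r + S) = √(-35/25897 + 25025) = √(648072390/25897) = √16783130683830/25897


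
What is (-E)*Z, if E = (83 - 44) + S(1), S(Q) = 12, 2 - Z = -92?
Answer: -4794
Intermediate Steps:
Z = 94 (Z = 2 - 1*(-92) = 2 + 92 = 94)
E = 51 (E = (83 - 44) + 12 = 39 + 12 = 51)
(-E)*Z = -1*51*94 = -51*94 = -4794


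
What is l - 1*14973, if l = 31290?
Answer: 16317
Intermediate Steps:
l - 1*14973 = 31290 - 1*14973 = 31290 - 14973 = 16317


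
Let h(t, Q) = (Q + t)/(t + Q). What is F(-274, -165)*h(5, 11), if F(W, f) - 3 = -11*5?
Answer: -52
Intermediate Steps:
h(t, Q) = 1 (h(t, Q) = (Q + t)/(Q + t) = 1)
F(W, f) = -52 (F(W, f) = 3 - 11*5 = 3 - 55 = -52)
F(-274, -165)*h(5, 11) = -52*1 = -52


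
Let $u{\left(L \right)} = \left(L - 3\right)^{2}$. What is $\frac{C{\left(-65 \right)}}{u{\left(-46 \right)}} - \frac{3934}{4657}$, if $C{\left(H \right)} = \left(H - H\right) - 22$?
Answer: $- \frac{9547988}{11181457} \approx -0.85391$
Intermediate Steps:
$u{\left(L \right)} = \left(-3 + L\right)^{2}$
$C{\left(H \right)} = -22$ ($C{\left(H \right)} = 0 - 22 = -22$)
$\frac{C{\left(-65 \right)}}{u{\left(-46 \right)}} - \frac{3934}{4657} = - \frac{22}{\left(-3 - 46\right)^{2}} - \frac{3934}{4657} = - \frac{22}{\left(-49\right)^{2}} - \frac{3934}{4657} = - \frac{22}{2401} - \frac{3934}{4657} = - \frac{9547988}{11181457}$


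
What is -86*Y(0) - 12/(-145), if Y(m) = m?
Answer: 12/145 ≈ 0.082759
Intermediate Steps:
-86*Y(0) - 12/(-145) = -86*0 - 12/(-145) = 0 - 12*(-1/145) = 0 + 12/145 = 12/145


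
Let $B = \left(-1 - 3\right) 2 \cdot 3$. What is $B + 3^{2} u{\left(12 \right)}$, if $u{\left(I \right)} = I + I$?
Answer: $192$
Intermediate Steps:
$u{\left(I \right)} = 2 I$
$B = -24$ ($B = \left(-4\right) 2 \cdot 3 = \left(-8\right) 3 = -24$)
$B + 3^{2} u{\left(12 \right)} = -24 + 3^{2} \cdot 2 \cdot 12 = -24 + 9 \cdot 24 = -24 + 216 = 192$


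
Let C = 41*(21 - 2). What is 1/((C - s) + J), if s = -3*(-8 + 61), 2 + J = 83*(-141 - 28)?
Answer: -1/13091 ≈ -7.6388e-5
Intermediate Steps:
C = 779 (C = 41*19 = 779)
J = -14029 (J = -2 + 83*(-141 - 28) = -2 + 83*(-169) = -2 - 14027 = -14029)
s = -159 (s = -3*53 = -159)
1/((C - s) + J) = 1/((779 - 1*(-159)) - 14029) = 1/((779 + 159) - 14029) = 1/(938 - 14029) = 1/(-13091) = -1/13091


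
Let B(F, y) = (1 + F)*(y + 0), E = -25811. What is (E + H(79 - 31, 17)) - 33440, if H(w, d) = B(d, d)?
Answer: -58945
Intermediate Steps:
B(F, y) = y*(1 + F) (B(F, y) = (1 + F)*y = y*(1 + F))
H(w, d) = d*(1 + d)
(E + H(79 - 31, 17)) - 33440 = (-25811 + 17*(1 + 17)) - 33440 = (-25811 + 17*18) - 33440 = (-25811 + 306) - 33440 = -25505 - 33440 = -58945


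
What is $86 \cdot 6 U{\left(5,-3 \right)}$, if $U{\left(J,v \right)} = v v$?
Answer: $4644$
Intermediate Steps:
$U{\left(J,v \right)} = v^{2}$
$86 \cdot 6 U{\left(5,-3 \right)} = 86 \cdot 6 \left(-3\right)^{2} = 516 \cdot 9 = 4644$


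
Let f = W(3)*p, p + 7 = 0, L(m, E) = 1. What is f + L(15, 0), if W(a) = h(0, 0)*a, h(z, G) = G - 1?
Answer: 22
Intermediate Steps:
h(z, G) = -1 + G
W(a) = -a (W(a) = (-1 + 0)*a = -a)
p = -7 (p = -7 + 0 = -7)
f = 21 (f = -1*3*(-7) = -3*(-7) = 21)
f + L(15, 0) = 21 + 1 = 22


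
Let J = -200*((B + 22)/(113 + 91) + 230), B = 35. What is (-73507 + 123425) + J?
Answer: 65656/17 ≈ 3862.1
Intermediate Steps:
J = -782950/17 (J = -200*((35 + 22)/(113 + 91) + 230) = -200*(57/204 + 230) = -200*(57*(1/204) + 230) = -200*(19/68 + 230) = -200*15659/68 = -782950/17 ≈ -46056.)
(-73507 + 123425) + J = (-73507 + 123425) - 782950/17 = 49918 - 782950/17 = 65656/17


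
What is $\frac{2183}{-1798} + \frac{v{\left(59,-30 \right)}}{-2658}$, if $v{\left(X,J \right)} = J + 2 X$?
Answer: $- \frac{2980319}{2389542} \approx -1.2472$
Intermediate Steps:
$\frac{2183}{-1798} + \frac{v{\left(59,-30 \right)}}{-2658} = \frac{2183}{-1798} + \frac{-30 + 2 \cdot 59}{-2658} = 2183 \left(- \frac{1}{1798}\right) + \left(-30 + 118\right) \left(- \frac{1}{2658}\right) = - \frac{2183}{1798} + 88 \left(- \frac{1}{2658}\right) = - \frac{2183}{1798} - \frac{44}{1329} = - \frac{2980319}{2389542}$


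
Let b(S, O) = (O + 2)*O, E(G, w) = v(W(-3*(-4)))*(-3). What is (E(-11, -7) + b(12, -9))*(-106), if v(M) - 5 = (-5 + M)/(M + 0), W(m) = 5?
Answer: -5088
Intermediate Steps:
v(M) = 5 + (-5 + M)/M (v(M) = 5 + (-5 + M)/(M + 0) = 5 + (-5 + M)/M)
E(G, w) = -15 (E(G, w) = (6 - 5/5)*(-3) = (6 - 5*1/5)*(-3) = (6 - 1)*(-3) = 5*(-3) = -15)
b(S, O) = O*(2 + O) (b(S, O) = (2 + O)*O = O*(2 + O))
(E(-11, -7) + b(12, -9))*(-106) = (-15 - 9*(2 - 9))*(-106) = (-15 - 9*(-7))*(-106) = (-15 + 63)*(-106) = 48*(-106) = -5088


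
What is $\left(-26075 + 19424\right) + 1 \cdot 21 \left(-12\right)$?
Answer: $-6903$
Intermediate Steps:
$\left(-26075 + 19424\right) + 1 \cdot 21 \left(-12\right) = -6651 + 21 \left(-12\right) = -6651 - 252 = -6903$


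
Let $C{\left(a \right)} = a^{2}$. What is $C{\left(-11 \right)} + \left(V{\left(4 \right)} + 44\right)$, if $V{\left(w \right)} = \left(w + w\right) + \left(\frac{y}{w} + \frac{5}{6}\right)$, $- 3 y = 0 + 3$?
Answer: $\frac{2083}{12} \approx 173.58$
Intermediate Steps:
$y = -1$ ($y = - \frac{0 + 3}{3} = \left(- \frac{1}{3}\right) 3 = -1$)
$V{\left(w \right)} = \frac{5}{6} - \frac{1}{w} + 2 w$ ($V{\left(w \right)} = \left(w + w\right) + \left(- \frac{1}{w} + \frac{5}{6}\right) = 2 w + \left(- \frac{1}{w} + 5 \cdot \frac{1}{6}\right) = 2 w + \left(- \frac{1}{w} + \frac{5}{6}\right) = 2 w + \left(\frac{5}{6} - \frac{1}{w}\right) = \frac{5}{6} - \frac{1}{w} + 2 w$)
$C{\left(-11 \right)} + \left(V{\left(4 \right)} + 44\right) = \left(-11\right)^{2} + \left(\left(\frac{5}{6} - \frac{1}{4} + 2 \cdot 4\right) + 44\right) = 121 + \left(\left(\frac{5}{6} - \frac{1}{4} + 8\right) + 44\right) = 121 + \left(\frac{103}{12} + 44\right) = 121 + \frac{631}{12} = \frac{2083}{12}$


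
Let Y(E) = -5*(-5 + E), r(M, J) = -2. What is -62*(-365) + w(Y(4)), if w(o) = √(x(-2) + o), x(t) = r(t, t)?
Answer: 22630 + √3 ≈ 22632.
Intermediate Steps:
x(t) = -2
Y(E) = 25 - 5*E
w(o) = √(-2 + o)
-62*(-365) + w(Y(4)) = -62*(-365) + √(-2 + (25 - 5*4)) = 22630 + √(-2 + (25 - 20)) = 22630 + √(-2 + 5) = 22630 + √3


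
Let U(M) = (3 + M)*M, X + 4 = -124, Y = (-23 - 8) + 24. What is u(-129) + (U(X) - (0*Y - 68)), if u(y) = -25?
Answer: 16043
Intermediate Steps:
Y = -7 (Y = -31 + 24 = -7)
X = -128 (X = -4 - 124 = -128)
U(M) = M*(3 + M)
u(-129) + (U(X) - (0*Y - 68)) = -25 + (-128*(3 - 128) - (0*(-7) - 68)) = -25 + (-128*(-125) - (0 - 68)) = -25 + (16000 - 1*(-68)) = -25 + (16000 + 68) = -25 + 16068 = 16043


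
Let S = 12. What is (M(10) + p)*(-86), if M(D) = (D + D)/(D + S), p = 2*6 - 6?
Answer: -6536/11 ≈ -594.18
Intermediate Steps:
p = 6 (p = 12 - 6 = 6)
M(D) = 2*D/(12 + D) (M(D) = (D + D)/(D + 12) = (2*D)/(12 + D) = 2*D/(12 + D))
(M(10) + p)*(-86) = (2*10/(12 + 10) + 6)*(-86) = (2*10/22 + 6)*(-86) = (2*10*(1/22) + 6)*(-86) = (10/11 + 6)*(-86) = (76/11)*(-86) = -6536/11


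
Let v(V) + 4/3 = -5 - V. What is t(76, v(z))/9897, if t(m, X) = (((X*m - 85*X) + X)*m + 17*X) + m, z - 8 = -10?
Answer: 879/3299 ≈ 0.26644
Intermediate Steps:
z = -2 (z = 8 - 10 = -2)
v(V) = -19/3 - V (v(V) = -4/3 + (-5 - V) = -19/3 - V)
t(m, X) = m + 17*X + m*(-84*X + X*m) (t(m, X) = (((-85*X + X*m) + X)*m + 17*X) + m = ((-84*X + X*m)*m + 17*X) + m = (m*(-84*X + X*m) + 17*X) + m = (17*X + m*(-84*X + X*m)) + m = m + 17*X + m*(-84*X + X*m))
t(76, v(z))/9897 = (76 + 17*(-19/3 - 1*(-2)) + (-19/3 - 1*(-2))*76² - 84*(-19/3 - 1*(-2))*76)/9897 = (76 + 17*(-19/3 + 2) + (-19/3 + 2)*5776 - 84*(-19/3 + 2)*76)*(1/9897) = (76 + 17*(-13/3) - 13/3*5776 - 84*(-13/3)*76)*(1/9897) = (76 - 221/3 - 75088/3 + 27664)*(1/9897) = 2637*(1/9897) = 879/3299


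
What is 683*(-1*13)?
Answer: -8879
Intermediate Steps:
683*(-1*13) = 683*(-13) = -8879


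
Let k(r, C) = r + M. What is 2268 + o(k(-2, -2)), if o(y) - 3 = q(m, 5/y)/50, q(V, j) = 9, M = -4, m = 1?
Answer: 113559/50 ≈ 2271.2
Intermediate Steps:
k(r, C) = -4 + r (k(r, C) = r - 4 = -4 + r)
o(y) = 159/50 (o(y) = 3 + 9/50 = 159/50)
2268 + o(k(-2, -2)) = 2268 + 159/50 = 113559/50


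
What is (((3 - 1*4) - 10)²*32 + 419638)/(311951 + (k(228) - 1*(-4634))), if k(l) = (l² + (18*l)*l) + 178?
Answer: 423510/1304459 ≈ 0.32466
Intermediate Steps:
k(l) = 178 + 19*l² (k(l) = (l² + 18*l²) + 178 = 19*l² + 178 = 178 + 19*l²)
(((3 - 1*4) - 10)²*32 + 419638)/(311951 + (k(228) - 1*(-4634))) = (((3 - 1*4) - 10)²*32 + 419638)/(311951 + ((178 + 19*228²) - 1*(-4634))) = (((3 - 4) - 10)²*32 + 419638)/(311951 + ((178 + 19*51984) + 4634)) = ((-1 - 10)²*32 + 419638)/(311951 + ((178 + 987696) + 4634)) = ((-11)²*32 + 419638)/(311951 + (987874 + 4634)) = (121*32 + 419638)/(311951 + 992508) = (3872 + 419638)/1304459 = 423510*(1/1304459) = 423510/1304459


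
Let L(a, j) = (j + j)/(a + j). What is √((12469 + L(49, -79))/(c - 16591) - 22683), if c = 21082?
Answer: I*√11435981059785/22455 ≈ 150.6*I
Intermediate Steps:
L(a, j) = 2*j/(a + j) (L(a, j) = (2*j)/(a + j) = 2*j/(a + j))
√((12469 + L(49, -79))/(c - 16591) - 22683) = √((12469 + 2*(-79)/(49 - 79))/(21082 - 16591) - 22683) = √((12469 + 2*(-79)/(-30))/4491 - 22683) = √((12469 + 2*(-79)*(-1/30))*(1/4491) - 22683) = √((12469 + 79/15)*(1/4491) - 22683) = √((187114/15)*(1/4491) - 22683) = √(187114/67365 - 22683) = √(-1527853181/67365) = I*√11435981059785/22455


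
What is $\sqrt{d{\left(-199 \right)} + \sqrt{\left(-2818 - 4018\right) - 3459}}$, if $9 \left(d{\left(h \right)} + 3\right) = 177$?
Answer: $\frac{\sqrt{150 + 9 i \sqrt{10295}}}{3} \approx 7.7295 + 6.5634 i$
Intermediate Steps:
$d{\left(h \right)} = \frac{50}{3}$ ($d{\left(h \right)} = -3 + \frac{1}{9} \cdot 177 = -3 + \frac{59}{3} = \frac{50}{3}$)
$\sqrt{d{\left(-199 \right)} + \sqrt{\left(-2818 - 4018\right) - 3459}} = \sqrt{\frac{50}{3} + \sqrt{\left(-2818 - 4018\right) - 3459}} = \sqrt{\frac{50}{3} + \sqrt{-6836 - 3459}} = \sqrt{\frac{50}{3} + \sqrt{-10295}} = \sqrt{\frac{50}{3} + i \sqrt{10295}}$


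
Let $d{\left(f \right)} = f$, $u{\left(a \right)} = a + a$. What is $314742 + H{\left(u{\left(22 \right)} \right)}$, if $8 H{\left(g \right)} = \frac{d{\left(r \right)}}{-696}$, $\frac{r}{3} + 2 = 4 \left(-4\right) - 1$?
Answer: $\frac{584161171}{1856} \approx 3.1474 \cdot 10^{5}$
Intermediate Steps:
$r = -57$ ($r = -6 + 3 \left(4 \left(-4\right) - 1\right) = -6 + 3 \left(-16 - 1\right) = -6 + 3 \left(-17\right) = -6 - 51 = -57$)
$u{\left(a \right)} = 2 a$
$H{\left(g \right)} = \frac{19}{1856}$ ($H{\left(g \right)} = \frac{\left(-57\right) \frac{1}{-696}}{8} = \frac{\left(-57\right) \left(- \frac{1}{696}\right)}{8} = \frac{1}{8} \cdot \frac{19}{232} = \frac{19}{1856}$)
$314742 + H{\left(u{\left(22 \right)} \right)} = 314742 + \frac{19}{1856} = \frac{584161171}{1856}$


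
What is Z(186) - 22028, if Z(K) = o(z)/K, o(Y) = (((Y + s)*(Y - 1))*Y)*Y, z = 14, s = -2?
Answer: -677772/31 ≈ -21864.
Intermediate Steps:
o(Y) = Y**2*(-1 + Y)*(-2 + Y) (o(Y) = (((Y - 2)*(Y - 1))*Y)*Y = (((-2 + Y)*(-1 + Y))*Y)*Y = (((-1 + Y)*(-2 + Y))*Y)*Y = (Y*(-1 + Y)*(-2 + Y))*Y = Y**2*(-1 + Y)*(-2 + Y))
Z(K) = 30576/K (Z(K) = (14**2*(2 + 14**2 - 3*14))/K = (196*(2 + 196 - 42))/K = (196*156)/K = 30576/K)
Z(186) - 22028 = 30576/186 - 22028 = 30576*(1/186) - 22028 = 5096/31 - 22028 = -677772/31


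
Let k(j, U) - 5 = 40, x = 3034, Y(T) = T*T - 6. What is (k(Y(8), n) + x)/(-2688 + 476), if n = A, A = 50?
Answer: -3079/2212 ≈ -1.3920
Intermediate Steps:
Y(T) = -6 + T² (Y(T) = T² - 6 = -6 + T²)
n = 50
k(j, U) = 45 (k(j, U) = 5 + 40 = 45)
(k(Y(8), n) + x)/(-2688 + 476) = (45 + 3034)/(-2688 + 476) = 3079/(-2212) = 3079*(-1/2212) = -3079/2212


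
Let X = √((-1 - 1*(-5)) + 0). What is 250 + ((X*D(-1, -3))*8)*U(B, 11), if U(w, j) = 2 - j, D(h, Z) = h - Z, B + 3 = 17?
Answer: -38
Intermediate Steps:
B = 14 (B = -3 + 17 = 14)
X = 2 (X = √((-1 + 5) + 0) = √(4 + 0) = √4 = 2)
250 + ((X*D(-1, -3))*8)*U(B, 11) = 250 + ((2*(-1 - 1*(-3)))*8)*(2 - 1*11) = 250 + ((2*(-1 + 3))*8)*(2 - 11) = 250 + ((2*2)*8)*(-9) = 250 + (4*8)*(-9) = 250 + 32*(-9) = 250 - 288 = -38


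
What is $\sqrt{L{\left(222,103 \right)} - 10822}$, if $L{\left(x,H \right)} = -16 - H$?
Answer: $i \sqrt{10941} \approx 104.6 i$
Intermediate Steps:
$\sqrt{L{\left(222,103 \right)} - 10822} = \sqrt{\left(-16 - 103\right) - 10822} = \sqrt{-119 - 10822} = \sqrt{-10941} = i \sqrt{10941}$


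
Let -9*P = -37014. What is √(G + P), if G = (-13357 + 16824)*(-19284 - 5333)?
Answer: I*√768087237/3 ≈ 9238.1*I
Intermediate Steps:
P = 12338/3 (P = -⅑*(-37014) = 12338/3 ≈ 4112.7)
G = -85347139 (G = 3467*(-24617) = -85347139)
√(G + P) = √(-85347139 + 12338/3) = √(-256029079/3) = I*√768087237/3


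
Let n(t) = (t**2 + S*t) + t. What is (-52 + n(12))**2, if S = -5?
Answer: 1936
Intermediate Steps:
n(t) = t**2 - 4*t (n(t) = (t**2 - 5*t) + t = t**2 - 4*t)
(-52 + n(12))**2 = (-52 + 12*(-4 + 12))**2 = (-52 + 12*8)**2 = (-52 + 96)**2 = 44**2 = 1936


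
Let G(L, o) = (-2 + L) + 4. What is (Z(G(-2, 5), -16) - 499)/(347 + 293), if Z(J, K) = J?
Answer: -499/640 ≈ -0.77969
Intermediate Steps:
G(L, o) = 2 + L
(Z(G(-2, 5), -16) - 499)/(347 + 293) = ((2 - 2) - 499)/(347 + 293) = (0 - 499)/640 = -499*1/640 = -499/640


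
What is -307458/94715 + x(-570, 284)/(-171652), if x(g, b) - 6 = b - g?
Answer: -695489941/213921305 ≈ -3.2511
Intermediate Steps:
x(g, b) = 6 + b - g (x(g, b) = 6 + (b - g) = 6 + b - g)
-307458/94715 + x(-570, 284)/(-171652) = -307458/94715 + (6 + 284 - 1*(-570))/(-171652) = -307458*1/94715 + (6 + 284 + 570)*(-1/171652) = -16182/4985 + 860*(-1/171652) = -16182/4985 - 215/42913 = -695489941/213921305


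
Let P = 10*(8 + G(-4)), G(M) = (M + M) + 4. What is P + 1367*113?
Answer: 154511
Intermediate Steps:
G(M) = 4 + 2*M (G(M) = 2*M + 4 = 4 + 2*M)
P = 40 (P = 10*(8 + (4 + 2*(-4))) = 10*(8 + (4 - 8)) = 10*(8 - 4) = 10*4 = 40)
P + 1367*113 = 40 + 1367*113 = 40 + 154471 = 154511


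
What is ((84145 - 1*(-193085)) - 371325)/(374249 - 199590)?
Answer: -94095/174659 ≈ -0.53874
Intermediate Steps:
((84145 - 1*(-193085)) - 371325)/(374249 - 199590) = ((84145 + 193085) - 371325)/174659 = (277230 - 371325)*(1/174659) = -94095*1/174659 = -94095/174659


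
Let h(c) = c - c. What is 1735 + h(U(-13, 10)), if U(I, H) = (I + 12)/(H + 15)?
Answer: 1735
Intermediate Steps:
U(I, H) = (12 + I)/(15 + H)
h(c) = 0
1735 + h(U(-13, 10)) = 1735 + 0 = 1735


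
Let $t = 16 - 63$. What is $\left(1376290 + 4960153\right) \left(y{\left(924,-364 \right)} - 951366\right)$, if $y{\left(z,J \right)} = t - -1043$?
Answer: $-6021965333910$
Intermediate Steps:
$t = -47$ ($t = 16 - 63 = -47$)
$y{\left(z,J \right)} = 996$ ($y{\left(z,J \right)} = -47 - -1043 = -47 + 1043 = 996$)
$\left(1376290 + 4960153\right) \left(y{\left(924,-364 \right)} - 951366\right) = \left(1376290 + 4960153\right) \left(996 - 951366\right) = 6336443 \left(-950370\right) = -6021965333910$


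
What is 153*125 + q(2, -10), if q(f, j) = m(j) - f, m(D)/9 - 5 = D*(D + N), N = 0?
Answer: 20068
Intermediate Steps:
m(D) = 45 + 9*D**2 (m(D) = 45 + 9*(D*(D + 0)) = 45 + 9*(D*D) = 45 + 9*D**2)
q(f, j) = 45 - f + 9*j**2 (q(f, j) = (45 + 9*j**2) - f = 45 - f + 9*j**2)
153*125 + q(2, -10) = 153*125 + (45 - 1*2 + 9*(-10)**2) = 19125 + (45 - 2 + 9*100) = 19125 + (45 - 2 + 900) = 19125 + 943 = 20068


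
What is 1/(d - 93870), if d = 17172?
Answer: -1/76698 ≈ -1.3038e-5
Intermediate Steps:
1/(d - 93870) = 1/(17172 - 93870) = 1/(-76698) = -1/76698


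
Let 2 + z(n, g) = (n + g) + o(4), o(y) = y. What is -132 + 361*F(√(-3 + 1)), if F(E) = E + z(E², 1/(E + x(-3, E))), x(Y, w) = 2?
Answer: 5*(118*√2 + 125*I)/(√2 - 2*I) ≈ -11.667 + 425.44*I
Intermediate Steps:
z(n, g) = 2 + g + n (z(n, g) = -2 + ((n + g) + 4) = -2 + ((g + n) + 4) = -2 + (4 + g + n) = 2 + g + n)
F(E) = 2 + E + E² + 1/(2 + E) (F(E) = E + (2 + 1/(E + 2) + E²) = E + (2 + 1/(2 + E) + E²) = E + (2 + E² + 1/(2 + E)) = 2 + E + E² + 1/(2 + E))
-132 + 361*F(√(-3 + 1)) = -132 + 361*((1 + (2 + √(-3 + 1))*(2 + √(-3 + 1) + (√(-3 + 1))²))/(2 + √(-3 + 1))) = -132 + 361*((1 + (2 + √(-2))*(2 + √(-2) + (√(-2))²))/(2 + √(-2))) = -132 + 361*((1 + (2 + I*√2)*(2 + I*√2 + (I*√2)²))/(2 + I*√2)) = -132 + 361*((1 + (2 + I*√2)*(2 + I*√2 - 2))/(2 + I*√2)) = -132 + 361*((1 + (2 + I*√2)*(I*√2))/(2 + I*√2)) = -132 + 361*((1 + I*√2*(2 + I*√2))/(2 + I*√2)) = -132 + 361*(1 + I*√2*(2 + I*√2))/(2 + I*√2)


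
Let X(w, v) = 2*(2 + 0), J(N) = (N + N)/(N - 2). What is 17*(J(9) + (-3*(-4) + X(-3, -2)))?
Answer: 2210/7 ≈ 315.71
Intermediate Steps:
J(N) = 2*N/(-2 + N) (J(N) = (2*N)/(-2 + N) = 2*N/(-2 + N))
X(w, v) = 4 (X(w, v) = 2*2 = 4)
17*(J(9) + (-3*(-4) + X(-3, -2))) = 17*(2*9/(-2 + 9) + (-3*(-4) + 4)) = 17*(2*9/7 + (12 + 4)) = 17*(2*9*(1/7) + 16) = 17*(18/7 + 16) = 17*(130/7) = 2210/7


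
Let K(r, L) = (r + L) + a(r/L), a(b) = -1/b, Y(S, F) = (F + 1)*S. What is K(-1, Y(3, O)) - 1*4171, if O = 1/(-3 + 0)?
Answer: -4168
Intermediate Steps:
O = -⅓ (O = 1/(-3) = -⅓ ≈ -0.33333)
Y(S, F) = S*(1 + F) (Y(S, F) = (1 + F)*S = S*(1 + F))
K(r, L) = L + r - L/r (K(r, L) = (r + L) - 1/(r/L) = (L + r) - L/r = L + r - L/r)
K(-1, Y(3, O)) - 1*4171 = (3*(1 - ⅓) - 1 - 1*3*(1 - ⅓)/(-1)) - 1*4171 = (3*(⅔) - 1 - 1*3*(⅔)*(-1)) - 4171 = (2 - 1 - 1*2*(-1)) - 4171 = (2 - 1 + 2) - 4171 = 3 - 4171 = -4168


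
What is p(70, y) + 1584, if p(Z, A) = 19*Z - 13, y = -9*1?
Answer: 2901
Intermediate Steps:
y = -9
p(Z, A) = -13 + 19*Z
p(70, y) + 1584 = (-13 + 19*70) + 1584 = (-13 + 1330) + 1584 = 1317 + 1584 = 2901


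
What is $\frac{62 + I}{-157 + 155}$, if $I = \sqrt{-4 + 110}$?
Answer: $-31 - \frac{\sqrt{106}}{2} \approx -36.148$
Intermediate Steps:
$I = \sqrt{106} \approx 10.296$
$\frac{62 + I}{-157 + 155} = \frac{62 + \sqrt{106}}{-157 + 155} = \frac{62 + \sqrt{106}}{-2} = \left(62 + \sqrt{106}\right) \left(- \frac{1}{2}\right) = -31 - \frac{\sqrt{106}}{2}$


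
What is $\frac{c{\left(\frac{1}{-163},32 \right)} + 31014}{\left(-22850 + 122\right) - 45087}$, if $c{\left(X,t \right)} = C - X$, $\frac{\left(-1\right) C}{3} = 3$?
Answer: $- \frac{5053816}{11053845} \approx -0.4572$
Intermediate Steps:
$C = -9$ ($C = \left(-3\right) 3 = -9$)
$c{\left(X,t \right)} = -9 - X$
$\frac{c{\left(\frac{1}{-163},32 \right)} + 31014}{\left(-22850 + 122\right) - 45087} = \frac{\left(-9 - \frac{1}{-163}\right) + 31014}{\left(-22850 + 122\right) - 45087} = \frac{\left(-9 - - \frac{1}{163}\right) + 31014}{-22728 - 45087} = \frac{\left(-9 + \frac{1}{163}\right) + 31014}{-67815} = \left(- \frac{1466}{163} + 31014\right) \left(- \frac{1}{67815}\right) = \frac{5053816}{163} \left(- \frac{1}{67815}\right) = - \frac{5053816}{11053845}$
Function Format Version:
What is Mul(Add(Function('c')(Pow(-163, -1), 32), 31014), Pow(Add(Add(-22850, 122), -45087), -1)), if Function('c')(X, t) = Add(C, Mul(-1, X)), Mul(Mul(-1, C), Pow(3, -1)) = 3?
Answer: Rational(-5053816, 11053845) ≈ -0.45720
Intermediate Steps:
C = -9 (C = Mul(-3, 3) = -9)
Function('c')(X, t) = Add(-9, Mul(-1, X))
Mul(Add(Function('c')(Pow(-163, -1), 32), 31014), Pow(Add(Add(-22850, 122), -45087), -1)) = Mul(Add(Add(-9, Mul(-1, Pow(-163, -1))), 31014), Pow(Add(Add(-22850, 122), -45087), -1)) = Mul(Add(Add(-9, Mul(-1, Rational(-1, 163))), 31014), Pow(Add(-22728, -45087), -1)) = Mul(Add(Add(-9, Rational(1, 163)), 31014), Pow(-67815, -1)) = Mul(Add(Rational(-1466, 163), 31014), Rational(-1, 67815)) = Mul(Rational(5053816, 163), Rational(-1, 67815)) = Rational(-5053816, 11053845)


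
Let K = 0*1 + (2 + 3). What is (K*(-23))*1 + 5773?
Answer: 5658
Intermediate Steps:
K = 5 (K = 0 + 5 = 5)
(K*(-23))*1 + 5773 = (5*(-23))*1 + 5773 = -115*1 + 5773 = -115 + 5773 = 5658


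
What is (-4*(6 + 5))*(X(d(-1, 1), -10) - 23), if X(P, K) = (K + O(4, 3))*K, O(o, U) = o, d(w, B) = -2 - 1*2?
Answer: -1628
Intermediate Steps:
d(w, B) = -4 (d(w, B) = -2 - 2 = -4)
X(P, K) = K*(4 + K) (X(P, K) = (K + 4)*K = (4 + K)*K = K*(4 + K))
(-4*(6 + 5))*(X(d(-1, 1), -10) - 23) = (-4*(6 + 5))*(-10*(4 - 10) - 23) = (-4*11)*(-10*(-6) - 23) = -44*(60 - 23) = -44*37 = -1628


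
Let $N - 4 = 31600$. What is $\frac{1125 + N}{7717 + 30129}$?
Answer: $\frac{32729}{37846} \approx 0.86479$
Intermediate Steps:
$N = 31604$ ($N = 4 + 31600 = 31604$)
$\frac{1125 + N}{7717 + 30129} = \frac{1125 + 31604}{7717 + 30129} = \frac{32729}{37846}$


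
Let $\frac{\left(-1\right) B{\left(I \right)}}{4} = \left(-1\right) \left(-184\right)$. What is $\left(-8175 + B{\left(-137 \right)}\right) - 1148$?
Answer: $-10059$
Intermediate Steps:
$B{\left(I \right)} = -736$ ($B{\left(I \right)} = - 4 \left(\left(-1\right) \left(-184\right)\right) = \left(-4\right) 184 = -736$)
$\left(-8175 + B{\left(-137 \right)}\right) - 1148 = \left(-8175 - 736\right) - 1148 = -8911 - 1148 = -10059$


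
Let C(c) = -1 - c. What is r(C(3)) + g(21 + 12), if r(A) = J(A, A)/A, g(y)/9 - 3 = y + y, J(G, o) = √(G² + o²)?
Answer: 621 - √2 ≈ 619.59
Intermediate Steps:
g(y) = 27 + 18*y (g(y) = 27 + 9*(y + y) = 27 + 9*(2*y) = 27 + 18*y)
r(A) = √2*√(A²)/A (r(A) = √(A² + A²)/A = √(2*A²)/A = (√2*√(A²))/A = √2*√(A²)/A)
r(C(3)) + g(21 + 12) = √2*√((-1 - 1*3)²)/(-1 - 1*3) + (27 + 18*(21 + 12)) = √2*√((-1 - 3)²)/(-1 - 3) + (27 + 18*33) = √2*√((-4)²)/(-4) + (27 + 594) = √2*(-¼)*√16 + 621 = √2*(-¼)*4 + 621 = -√2 + 621 = 621 - √2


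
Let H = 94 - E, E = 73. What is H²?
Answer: 441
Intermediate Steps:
H = 21 (H = 94 - 1*73 = 94 - 73 = 21)
H² = 21² = 441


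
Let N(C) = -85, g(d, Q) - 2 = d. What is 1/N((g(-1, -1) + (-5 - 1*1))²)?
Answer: -1/85 ≈ -0.011765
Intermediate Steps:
g(d, Q) = 2 + d
1/N((g(-1, -1) + (-5 - 1*1))²) = 1/(-85) = -1/85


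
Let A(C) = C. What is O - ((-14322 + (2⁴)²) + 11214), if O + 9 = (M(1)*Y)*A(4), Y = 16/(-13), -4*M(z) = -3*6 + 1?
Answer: 36687/13 ≈ 2822.1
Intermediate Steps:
M(z) = 17/4 (M(z) = -(-3*6 + 1)/4 = -(-18 + 1)/4 = -¼*(-17) = 17/4)
Y = -16/13 (Y = 16*(-1/13) = -16/13 ≈ -1.2308)
O = -389/13 (O = -9 + ((17/4)*(-16/13))*4 = -9 - 68/13*4 = -9 - 272/13 = -389/13 ≈ -29.923)
O - ((-14322 + (2⁴)²) + 11214) = -389/13 - ((-14322 + (2⁴)²) + 11214) = -389/13 - ((-14322 + 16²) + 11214) = -389/13 - ((-14322 + 256) + 11214) = -389/13 - (-14066 + 11214) = -389/13 - 1*(-2852) = -389/13 + 2852 = 36687/13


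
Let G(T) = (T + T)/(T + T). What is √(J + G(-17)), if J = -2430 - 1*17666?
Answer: I*√20095 ≈ 141.76*I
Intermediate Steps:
G(T) = 1 (G(T) = (2*T)/((2*T)) = (2*T)*(1/(2*T)) = 1)
J = -20096 (J = -2430 - 17666 = -20096)
√(J + G(-17)) = √(-20096 + 1) = √(-20095) = I*√20095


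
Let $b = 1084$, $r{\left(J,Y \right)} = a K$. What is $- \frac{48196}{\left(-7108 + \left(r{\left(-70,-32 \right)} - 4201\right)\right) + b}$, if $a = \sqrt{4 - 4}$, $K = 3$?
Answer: $\frac{48196}{10225} \approx 4.7135$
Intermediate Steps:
$a = 0$ ($a = \sqrt{0} = 0$)
$r{\left(J,Y \right)} = 0$ ($r{\left(J,Y \right)} = 0 \cdot 3 = 0$)
$- \frac{48196}{\left(-7108 + \left(r{\left(-70,-32 \right)} - 4201\right)\right) + b} = - \frac{48196}{\left(-7108 + \left(0 - 4201\right)\right) + 1084} = - \frac{48196}{\left(-7108 - 4201\right) + 1084} = - \frac{48196}{-11309 + 1084} = - \frac{48196}{-10225} = \left(-48196\right) \left(- \frac{1}{10225}\right) = \frac{48196}{10225}$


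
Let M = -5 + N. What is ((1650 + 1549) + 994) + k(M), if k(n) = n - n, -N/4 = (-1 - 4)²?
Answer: 4193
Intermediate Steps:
N = -100 (N = -4*(-1 - 4)² = -4*(-5)² = -4*25 = -100)
M = -105 (M = -5 - 100 = -105)
k(n) = 0
((1650 + 1549) + 994) + k(M) = ((1650 + 1549) + 994) + 0 = (3199 + 994) + 0 = 4193 + 0 = 4193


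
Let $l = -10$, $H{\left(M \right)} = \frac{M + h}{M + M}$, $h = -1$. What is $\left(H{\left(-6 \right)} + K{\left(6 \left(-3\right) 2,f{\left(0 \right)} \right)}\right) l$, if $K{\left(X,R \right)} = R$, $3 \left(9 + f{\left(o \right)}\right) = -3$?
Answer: $\frac{565}{6} \approx 94.167$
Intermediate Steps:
$f{\left(o \right)} = -10$ ($f{\left(o \right)} = -9 + \frac{1}{3} \left(-3\right) = -9 - 1 = -10$)
$H{\left(M \right)} = \frac{-1 + M}{2 M}$ ($H{\left(M \right)} = \frac{M - 1}{M + M} = \frac{-1 + M}{2 M}$)
$\left(H{\left(-6 \right)} + K{\left(6 \left(-3\right) 2,f{\left(0 \right)} \right)}\right) l = \left(\frac{-1 - 6}{2 \left(-6\right)} - 10\right) \left(-10\right) = \left(\frac{1}{2} \left(- \frac{1}{6}\right) \left(-7\right) - 10\right) \left(-10\right) = \left(\frac{7}{12} - 10\right) \left(-10\right) = \left(- \frac{113}{12}\right) \left(-10\right) = \frac{565}{6}$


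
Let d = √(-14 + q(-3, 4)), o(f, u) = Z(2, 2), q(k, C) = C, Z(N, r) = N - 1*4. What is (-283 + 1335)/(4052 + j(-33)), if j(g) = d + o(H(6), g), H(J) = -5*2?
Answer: 426060/1640251 - 526*I*√10/8201255 ≈ 0.25975 - 0.00020282*I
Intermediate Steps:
Z(N, r) = -4 + N (Z(N, r) = N - 4 = -4 + N)
H(J) = -10
o(f, u) = -2 (o(f, u) = -4 + 2 = -2)
d = I*√10 (d = √(-14 + 4) = √(-10) = I*√10 ≈ 3.1623*I)
j(g) = -2 + I*√10 (j(g) = I*√10 - 2 = -2 + I*√10)
(-283 + 1335)/(4052 + j(-33)) = (-283 + 1335)/(4052 + (-2 + I*√10)) = 1052/(4050 + I*√10)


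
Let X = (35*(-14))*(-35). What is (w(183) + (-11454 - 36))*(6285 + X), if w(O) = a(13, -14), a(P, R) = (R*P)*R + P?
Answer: -209251115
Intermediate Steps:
a(P, R) = P + P*R² (a(P, R) = (P*R)*R + P = P*R² + P = P + P*R²)
X = 17150 (X = -490*(-35) = 17150)
w(O) = 2561 (w(O) = 13*(1 + (-14)²) = 13*(1 + 196) = 13*197 = 2561)
(w(183) + (-11454 - 36))*(6285 + X) = (2561 + (-11454 - 36))*(6285 + 17150) = (2561 - 11490)*23435 = -8929*23435 = -209251115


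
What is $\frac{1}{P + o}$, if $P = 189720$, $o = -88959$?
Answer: $\frac{1}{100761} \approx 9.9245 \cdot 10^{-6}$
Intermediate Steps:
$\frac{1}{P + o} = \frac{1}{189720 - 88959} = \frac{1}{100761}$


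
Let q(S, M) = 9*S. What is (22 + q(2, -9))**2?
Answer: 1600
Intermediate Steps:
(22 + q(2, -9))**2 = (22 + 9*2)**2 = (22 + 18)**2 = 40**2 = 1600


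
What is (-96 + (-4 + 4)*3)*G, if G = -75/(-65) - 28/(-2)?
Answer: -18912/13 ≈ -1454.8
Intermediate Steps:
G = 197/13 (G = -75*(-1/65) - 28*(-½) = 15/13 + 14 = 197/13 ≈ 15.154)
(-96 + (-4 + 4)*3)*G = (-96 + (-4 + 4)*3)*(197/13) = (-96 + 0*3)*(197/13) = (-96 + 0)*(197/13) = -96*197/13 = -18912/13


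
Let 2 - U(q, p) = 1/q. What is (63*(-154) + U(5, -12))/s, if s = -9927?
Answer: 5389/5515 ≈ 0.97715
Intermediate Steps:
U(q, p) = 2 - 1/q
(63*(-154) + U(5, -12))/s = (63*(-154) + (2 - 1/5))/(-9927) = (-9702 + (2 - 1*⅕))*(-1/9927) = (-9702 + (2 - ⅕))*(-1/9927) = (-9702 + 9/5)*(-1/9927) = -48501/5*(-1/9927) = 5389/5515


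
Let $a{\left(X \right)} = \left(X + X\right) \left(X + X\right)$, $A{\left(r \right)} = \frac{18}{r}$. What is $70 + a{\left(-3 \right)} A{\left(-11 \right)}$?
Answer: $\frac{122}{11} \approx 11.091$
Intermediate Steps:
$a{\left(X \right)} = 4 X^{2}$ ($a{\left(X \right)} = 2 X 2 X = 4 X^{2}$)
$70 + a{\left(-3 \right)} A{\left(-11 \right)} = 70 + 4 \left(-3\right)^{2} \frac{18}{-11} = 70 + 4 \cdot 9 \cdot 18 \left(- \frac{1}{11}\right) = 70 + 36 \left(- \frac{18}{11}\right) = 70 - \frac{648}{11} = \frac{122}{11}$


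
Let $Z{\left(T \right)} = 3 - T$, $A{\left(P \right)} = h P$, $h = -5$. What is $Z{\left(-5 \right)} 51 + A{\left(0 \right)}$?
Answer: $408$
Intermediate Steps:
$A{\left(P \right)} = - 5 P$
$Z{\left(-5 \right)} 51 + A{\left(0 \right)} = \left(3 - -5\right) 51 - 0 = \left(3 + 5\right) 51 + 0 = 8 \cdot 51 + 0 = 408 + 0 = 408$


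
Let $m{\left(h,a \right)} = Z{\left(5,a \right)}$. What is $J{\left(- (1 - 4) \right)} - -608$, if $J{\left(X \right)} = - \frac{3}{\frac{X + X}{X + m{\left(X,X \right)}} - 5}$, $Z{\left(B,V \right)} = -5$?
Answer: $\frac{4867}{8} \approx 608.38$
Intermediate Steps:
$m{\left(h,a \right)} = -5$
$J{\left(X \right)} = - \frac{3}{-5 + \frac{2 X}{-5 + X}}$ ($J{\left(X \right)} = - \frac{3}{\frac{X + X}{X - 5} - 5} = - \frac{3}{\frac{2 X}{-5 + X} - 5} = - \frac{3}{-5 + \frac{2 X}{-5 + X}}$)
$J{\left(- (1 - 4) \right)} - -608 = \frac{3 \left(-5 - \left(1 - 4\right)\right)}{-25 + 3 \left(- (1 - 4)\right)} - -608 = \frac{3 \left(-5 - -3\right)}{-25 + 3 \left(\left(-1\right) \left(-3\right)\right)} + 608 = \frac{3 \left(-5 + 3\right)}{-25 + 3 \cdot 3} + 608 = 3 \frac{1}{-25 + 9} \left(-2\right) + 608 = 3 \frac{1}{-16} \left(-2\right) + 608 = 3 \left(- \frac{1}{16}\right) \left(-2\right) + 608 = \frac{3}{8} + 608 = \frac{4867}{8}$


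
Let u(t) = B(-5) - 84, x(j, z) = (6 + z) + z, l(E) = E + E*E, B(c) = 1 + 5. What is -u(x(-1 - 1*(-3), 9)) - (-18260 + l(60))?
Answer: 14678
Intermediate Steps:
B(c) = 6
l(E) = E + E²
x(j, z) = 6 + 2*z
u(t) = -78 (u(t) = 6 - 84 = -78)
-u(x(-1 - 1*(-3), 9)) - (-18260 + l(60)) = -1*(-78) - (-18260 + 60*(1 + 60)) = 78 - (-18260 + 60*61) = 78 - (-18260 + 3660) = 78 - 1*(-14600) = 78 + 14600 = 14678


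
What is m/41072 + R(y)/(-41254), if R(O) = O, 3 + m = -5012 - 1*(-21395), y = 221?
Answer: 83332951/211798036 ≈ 0.39345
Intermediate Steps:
m = 16380 (m = -3 + (-5012 - 1*(-21395)) = -3 + (-5012 + 21395) = -3 + 16383 = 16380)
m/41072 + R(y)/(-41254) = 16380/41072 + 221/(-41254) = 16380*(1/41072) + 221*(-1/41254) = 4095/10268 - 221/41254 = 83332951/211798036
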